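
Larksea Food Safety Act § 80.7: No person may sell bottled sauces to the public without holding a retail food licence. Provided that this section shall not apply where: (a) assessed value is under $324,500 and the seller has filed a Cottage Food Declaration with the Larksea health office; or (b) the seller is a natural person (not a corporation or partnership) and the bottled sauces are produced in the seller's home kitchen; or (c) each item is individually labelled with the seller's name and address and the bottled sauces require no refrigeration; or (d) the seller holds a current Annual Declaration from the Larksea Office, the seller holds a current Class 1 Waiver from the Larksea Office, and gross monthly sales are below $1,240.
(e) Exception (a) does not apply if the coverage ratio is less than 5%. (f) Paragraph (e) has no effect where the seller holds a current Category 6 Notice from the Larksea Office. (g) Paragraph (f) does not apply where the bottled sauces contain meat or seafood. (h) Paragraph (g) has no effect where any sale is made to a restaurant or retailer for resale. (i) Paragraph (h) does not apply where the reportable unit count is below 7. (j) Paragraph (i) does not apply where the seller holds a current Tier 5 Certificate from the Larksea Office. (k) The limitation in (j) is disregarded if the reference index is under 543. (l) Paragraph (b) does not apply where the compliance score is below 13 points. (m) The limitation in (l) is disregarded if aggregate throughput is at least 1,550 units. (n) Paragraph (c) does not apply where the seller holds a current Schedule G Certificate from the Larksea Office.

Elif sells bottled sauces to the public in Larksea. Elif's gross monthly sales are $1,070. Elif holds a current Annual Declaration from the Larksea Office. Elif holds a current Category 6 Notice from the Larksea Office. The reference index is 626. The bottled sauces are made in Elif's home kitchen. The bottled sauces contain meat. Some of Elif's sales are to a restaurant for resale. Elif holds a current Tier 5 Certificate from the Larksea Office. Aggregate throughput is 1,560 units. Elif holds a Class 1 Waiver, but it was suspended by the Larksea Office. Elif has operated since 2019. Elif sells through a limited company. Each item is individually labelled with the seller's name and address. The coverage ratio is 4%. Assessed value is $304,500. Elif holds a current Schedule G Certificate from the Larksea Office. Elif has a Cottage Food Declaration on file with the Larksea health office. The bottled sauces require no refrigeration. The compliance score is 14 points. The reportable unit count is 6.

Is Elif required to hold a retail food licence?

No — exception (a) applies; Elif is not required to hold a retail food licence.

All of (a)'s requirements are met (assessed value is $304,500, under the $324,500 limit; a Cottage Food Declaration is on file). As to paragraphs (e)–(k): (e) applies (the coverage ratio is 4%, less than the 5% limit), but is itself disapplied by (f): (f) operates against (e): a current Category 6 Notice is held. (g) would limit (f) — the bottled sauces contain meat — but (h) sets (g) aside: (h) is engaged — some sales are to a restaurant for resale. (i) would limit (h) — the reportable unit count is 6, below the 7 limit — but (j) sets (i) aside: (j) operates against (i): a current Tier 5 Certificate is held. (k) is not triggered (the reference index is 626, not under 543), so (j) stands. (a) remains available.
Exception (b) requires that the seller is a natural person (not a corporation or partnership); but the seller operates through a limited company, so (b) is unavailable.
Exception (c)'s conditions are all satisfied: items are individually labelled; the bottled sauces are shelf-stable. Turning to paragraph (n): (n) is triggered — a current Schedule G Certificate is held. (c) is therefore removed.
Exception (d) does not apply: the Class 1 Waiver is not current.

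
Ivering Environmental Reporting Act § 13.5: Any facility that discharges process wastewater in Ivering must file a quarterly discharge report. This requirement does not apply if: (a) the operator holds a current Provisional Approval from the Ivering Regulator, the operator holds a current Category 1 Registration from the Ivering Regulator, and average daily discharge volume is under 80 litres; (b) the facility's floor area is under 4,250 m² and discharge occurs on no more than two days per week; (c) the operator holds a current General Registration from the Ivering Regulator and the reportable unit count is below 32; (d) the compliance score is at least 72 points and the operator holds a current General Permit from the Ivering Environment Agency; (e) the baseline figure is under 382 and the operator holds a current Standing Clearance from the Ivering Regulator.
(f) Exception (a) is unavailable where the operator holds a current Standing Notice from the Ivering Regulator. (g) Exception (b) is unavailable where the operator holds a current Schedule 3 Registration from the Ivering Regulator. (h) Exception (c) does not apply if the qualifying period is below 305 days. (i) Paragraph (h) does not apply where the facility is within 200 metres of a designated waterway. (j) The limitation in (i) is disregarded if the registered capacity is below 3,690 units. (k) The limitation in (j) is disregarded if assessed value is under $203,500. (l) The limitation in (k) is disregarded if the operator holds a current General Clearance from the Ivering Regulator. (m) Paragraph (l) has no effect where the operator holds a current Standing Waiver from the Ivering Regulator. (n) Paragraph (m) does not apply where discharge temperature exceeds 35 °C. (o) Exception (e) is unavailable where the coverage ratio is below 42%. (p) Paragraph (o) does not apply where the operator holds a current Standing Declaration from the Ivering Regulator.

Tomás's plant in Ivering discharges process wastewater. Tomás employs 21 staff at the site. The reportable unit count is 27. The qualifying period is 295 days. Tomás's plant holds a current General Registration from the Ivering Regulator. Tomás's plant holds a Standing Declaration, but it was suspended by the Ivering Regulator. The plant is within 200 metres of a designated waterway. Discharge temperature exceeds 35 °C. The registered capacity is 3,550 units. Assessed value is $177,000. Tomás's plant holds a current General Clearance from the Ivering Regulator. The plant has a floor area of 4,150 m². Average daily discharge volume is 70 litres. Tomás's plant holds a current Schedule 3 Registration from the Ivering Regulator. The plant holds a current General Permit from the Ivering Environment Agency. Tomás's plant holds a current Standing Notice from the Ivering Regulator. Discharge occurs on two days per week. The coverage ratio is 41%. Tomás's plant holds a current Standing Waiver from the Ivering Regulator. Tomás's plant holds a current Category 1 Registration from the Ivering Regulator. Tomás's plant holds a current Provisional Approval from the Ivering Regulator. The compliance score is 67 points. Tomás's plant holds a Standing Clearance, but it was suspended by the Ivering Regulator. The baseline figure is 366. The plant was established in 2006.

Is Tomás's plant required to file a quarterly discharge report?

Exception (a) is satisfied on its face — a current Provisional Approval is held; a current Category 1 Registration is held; average daily discharge volume is 70 litres, under the 80 litres limit. Turning to paragraph (f): (f) is engaged — a current Standing Notice is held. (a) is therefore removed.
All of (b)'s requirements are met (the facility's floor area is 4,150 m², under the 4,250 m² limit; discharge occurs on no more than two days per week). But: (g) operates — a current Schedule 3 Registration is held. Exception (b) does not apply.
Exception (c) is satisfied on its face — a current General Registration is held; the reportable unit count is 27, below the 32 limit. But applying paragraphs (h)–(n): (h) operates against (c): the qualifying period is 295 days, below the 305 days limit. (i) would limit (h) — the plant is within 200 m of a designated waterway — but (j) sets (i) aside: (j) is engaged — the registered capacity is 3,550 units, below the 3,690 units limit. (k) applies (assessed value is $177,000, under the $203,500 limit), but is displaced by (l): (l) is engaged — a current General Clearance is held. (m) would limit (l) — a current Standing Waiver is held — but (n) sets (m) aside: (n) operates against (m): discharge temperature exceeds 35 °C. So (c) is unavailable.
Exception (d) fails — the compliance score is 67 points, short of 72 points.
Exception (e) does not apply: no current Standing Clearance is held.
No exception displaces § 13.5.

Yes — Tomás's plant must file a quarterly discharge report.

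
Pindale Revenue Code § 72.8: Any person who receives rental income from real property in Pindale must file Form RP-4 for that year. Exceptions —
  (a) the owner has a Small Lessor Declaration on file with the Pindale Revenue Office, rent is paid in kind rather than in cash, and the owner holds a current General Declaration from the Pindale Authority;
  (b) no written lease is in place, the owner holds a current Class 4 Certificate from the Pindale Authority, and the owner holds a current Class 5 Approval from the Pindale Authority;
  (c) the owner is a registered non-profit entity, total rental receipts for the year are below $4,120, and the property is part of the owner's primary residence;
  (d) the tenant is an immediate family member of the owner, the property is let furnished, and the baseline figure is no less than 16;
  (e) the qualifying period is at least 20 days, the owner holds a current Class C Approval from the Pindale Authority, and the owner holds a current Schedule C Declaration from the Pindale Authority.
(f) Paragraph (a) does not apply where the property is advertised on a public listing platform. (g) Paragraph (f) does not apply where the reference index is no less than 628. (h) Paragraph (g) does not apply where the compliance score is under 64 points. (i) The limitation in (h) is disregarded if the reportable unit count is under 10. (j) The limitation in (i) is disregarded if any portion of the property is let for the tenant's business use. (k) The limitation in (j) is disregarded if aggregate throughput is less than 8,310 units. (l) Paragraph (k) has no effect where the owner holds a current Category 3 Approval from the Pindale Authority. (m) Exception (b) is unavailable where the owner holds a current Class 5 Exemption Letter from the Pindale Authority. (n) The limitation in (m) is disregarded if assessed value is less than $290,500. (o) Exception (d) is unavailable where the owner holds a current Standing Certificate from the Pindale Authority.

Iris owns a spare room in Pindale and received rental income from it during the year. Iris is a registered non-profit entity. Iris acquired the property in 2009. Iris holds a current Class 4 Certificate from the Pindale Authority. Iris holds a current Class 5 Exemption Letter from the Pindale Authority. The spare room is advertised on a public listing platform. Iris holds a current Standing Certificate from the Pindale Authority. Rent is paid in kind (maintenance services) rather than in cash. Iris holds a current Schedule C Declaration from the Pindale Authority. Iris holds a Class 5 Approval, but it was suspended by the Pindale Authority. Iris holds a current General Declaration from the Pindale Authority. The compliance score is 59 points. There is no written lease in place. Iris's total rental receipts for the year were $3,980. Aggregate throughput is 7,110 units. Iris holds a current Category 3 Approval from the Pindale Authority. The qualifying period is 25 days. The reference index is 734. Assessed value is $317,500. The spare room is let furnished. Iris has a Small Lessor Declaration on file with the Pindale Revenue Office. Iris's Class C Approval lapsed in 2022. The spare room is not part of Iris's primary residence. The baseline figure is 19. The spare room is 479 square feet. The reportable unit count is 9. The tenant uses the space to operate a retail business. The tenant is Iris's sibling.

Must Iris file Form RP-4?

Exception (a) is satisfied on its face — a Small Lessor Declaration is on file; rent is paid in kind; a current General Declaration is held. Turning to paragraphs (f)–(l): (f) operates against (a): the property is publicly advertised. (g) is engaged (the reference index is 734, meeting the 628 threshold), but is itself disapplied by (h): (h) operates against (g): the compliance score is 59 points, under the 64 points limit. (i) would limit (h) — the reportable unit count is 9, under the 10 limit — but (j) sets (i) aside: (j) operates — the space is let for business use. (k) would limit (j) — aggregate throughput is 7,110 units, less than the 8,310 units limit — but (l) sets (k) aside: (l) operates against (k): a current Category 3 Approval is held. Exception (a) does not apply.
Exception (b) requires that the owner holds a current Class 5 Approval from the Pindale Authority; but no current Class 5 Approval is held, so (b) is unavailable.
Exception (c) fails — the spare room is not part of the primary residence.
All of (d)'s requirements are met (the tenant is an immediate family member; the property is let furnished; the baseline figure is 19, meeting the 16 threshold). However, paragraph (o) must be considered: (o) operates against (d): a current Standing Certificate is held. Exception (d) does not apply.
Exception (e) does not apply: there is no Class C Approval in force.
Every exception is unavailable, so the rule governs.

Yes — Iris must file Form RP-4.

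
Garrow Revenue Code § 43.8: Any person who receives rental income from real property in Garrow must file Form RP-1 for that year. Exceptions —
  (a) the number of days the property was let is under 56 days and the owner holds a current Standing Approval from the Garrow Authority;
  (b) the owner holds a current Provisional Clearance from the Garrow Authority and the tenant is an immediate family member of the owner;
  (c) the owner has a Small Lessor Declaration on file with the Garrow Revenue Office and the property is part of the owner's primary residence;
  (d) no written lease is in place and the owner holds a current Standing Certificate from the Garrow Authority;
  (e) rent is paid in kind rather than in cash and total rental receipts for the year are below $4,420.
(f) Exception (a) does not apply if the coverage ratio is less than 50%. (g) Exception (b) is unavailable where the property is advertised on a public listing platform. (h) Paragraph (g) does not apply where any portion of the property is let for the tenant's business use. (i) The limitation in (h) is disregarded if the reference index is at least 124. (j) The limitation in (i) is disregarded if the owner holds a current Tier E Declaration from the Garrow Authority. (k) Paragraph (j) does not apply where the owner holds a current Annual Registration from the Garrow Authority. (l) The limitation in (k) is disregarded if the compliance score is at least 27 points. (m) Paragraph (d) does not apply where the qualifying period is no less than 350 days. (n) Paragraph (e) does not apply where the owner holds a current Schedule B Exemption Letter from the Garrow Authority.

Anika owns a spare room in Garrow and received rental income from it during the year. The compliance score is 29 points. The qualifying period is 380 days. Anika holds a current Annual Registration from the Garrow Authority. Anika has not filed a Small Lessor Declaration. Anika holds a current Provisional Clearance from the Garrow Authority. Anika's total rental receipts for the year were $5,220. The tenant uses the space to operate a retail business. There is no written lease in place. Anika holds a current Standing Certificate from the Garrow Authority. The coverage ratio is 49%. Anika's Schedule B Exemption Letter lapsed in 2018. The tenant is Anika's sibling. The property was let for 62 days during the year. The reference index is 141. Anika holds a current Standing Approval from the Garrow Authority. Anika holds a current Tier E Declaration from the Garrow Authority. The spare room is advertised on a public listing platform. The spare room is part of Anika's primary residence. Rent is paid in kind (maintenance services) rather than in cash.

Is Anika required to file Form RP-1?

No — exception (b) applies; Anika is not required to file Form RP-1.

Exception (a) requires that the number of days the property was let is under 56 days; but the number of days the property was let is 62 days, not under 56 days, so (a) is unavailable.
All of (b)'s requirements are met (a current Provisional Clearance is held; the tenant is an immediate family member). As to paragraphs (g)–(l): (g) would limit (b) — the property is publicly advertised — but (h) sets (g) aside: (h) is triggered — the space is let for business use. (i) applies (the reference index is 141, meeting the 124 threshold), but yields to (j): (j) operates against (i): a current Tier E Declaration is held. (k) is engaged (a current Annual Registration is held), but is overridden by (l): (l) operates against (k): the compliance score is 29 points, meeting the 27 points threshold. So (b) applies.
Exception (c) does not apply: no Small Lessor Declaration is on file.
All of (d)'s requirements are met (there is no written lease; a current Standing Certificate is held). Turning to paragraph (m): (m) operates against (d): the qualifying period is 380 days, meeting the 350 days threshold. (d) is therefore removed.
Exception (e) requires that total rental receipts for the year are below $4,420; but total rental receipts for the year are $5,220, not below $4,420, so (e) is unavailable.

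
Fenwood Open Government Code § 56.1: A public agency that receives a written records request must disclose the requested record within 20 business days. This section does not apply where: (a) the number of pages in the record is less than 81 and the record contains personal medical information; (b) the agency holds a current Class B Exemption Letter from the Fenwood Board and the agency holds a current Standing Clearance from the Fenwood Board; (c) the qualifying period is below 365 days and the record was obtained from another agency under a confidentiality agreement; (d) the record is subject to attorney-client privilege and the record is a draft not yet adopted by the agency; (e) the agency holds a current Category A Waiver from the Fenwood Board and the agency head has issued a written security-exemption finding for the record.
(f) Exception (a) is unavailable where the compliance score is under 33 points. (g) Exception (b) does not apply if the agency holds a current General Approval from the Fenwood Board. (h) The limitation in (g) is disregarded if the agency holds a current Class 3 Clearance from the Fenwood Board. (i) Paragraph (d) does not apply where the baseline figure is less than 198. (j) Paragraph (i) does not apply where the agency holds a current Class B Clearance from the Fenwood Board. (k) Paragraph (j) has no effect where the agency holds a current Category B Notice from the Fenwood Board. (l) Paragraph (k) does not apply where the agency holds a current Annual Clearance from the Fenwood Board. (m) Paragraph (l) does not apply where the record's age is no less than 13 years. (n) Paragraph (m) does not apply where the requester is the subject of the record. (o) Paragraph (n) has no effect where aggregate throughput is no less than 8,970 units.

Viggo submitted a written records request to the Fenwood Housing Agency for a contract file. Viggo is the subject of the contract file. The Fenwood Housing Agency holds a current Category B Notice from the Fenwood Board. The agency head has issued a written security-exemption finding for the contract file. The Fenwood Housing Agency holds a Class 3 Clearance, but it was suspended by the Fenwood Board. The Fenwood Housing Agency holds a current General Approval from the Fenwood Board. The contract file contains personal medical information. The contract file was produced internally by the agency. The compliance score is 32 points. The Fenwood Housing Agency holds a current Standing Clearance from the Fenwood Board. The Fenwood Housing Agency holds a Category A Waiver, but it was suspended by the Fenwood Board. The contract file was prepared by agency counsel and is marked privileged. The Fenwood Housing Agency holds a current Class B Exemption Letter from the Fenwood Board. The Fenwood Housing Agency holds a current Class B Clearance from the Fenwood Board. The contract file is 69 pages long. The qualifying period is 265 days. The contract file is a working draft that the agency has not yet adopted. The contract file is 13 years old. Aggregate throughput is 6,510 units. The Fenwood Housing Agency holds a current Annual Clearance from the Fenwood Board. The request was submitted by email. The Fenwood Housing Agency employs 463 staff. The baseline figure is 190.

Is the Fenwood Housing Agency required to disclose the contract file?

All of (a)'s requirements are met (the number of pages in the record is 69, less than the 81 limit; the contract file contains personal medical information). However, paragraph (f) must be considered: (f) is triggered — the compliance score is 32 points, under the 33 points limit. (a) is therefore removed.
Exception (b): a current Class B Exemption Letter is held; a current Standing Clearance is held — every condition holds. Turning to paragraphs (g)–(h): (g) operates — a current General Approval is held. (h), which would lift (g), is not engaged — no current Class 3 Clearance is held. (b) is therefore removed.
Exception (c) does not apply: the contract file was produced internally.
All of (d)'s requirements are met (the contract file is privileged; the contract file is an unadopted draft). Considering the limiting provisions: (i) is triggered (the baseline figure is 190, less than the 198 limit), but is set aside by (j): (j) applies — a current Class B Clearance is held. (k) would limit (j) — a current Category B Notice is held — but (l) sets (k) aside: (l) operates against (k): a current Annual Clearance is held. (m) would limit (l) — the record's age is 13 years, meeting the 13 years threshold — but (n) sets (m) aside: (n) operates — Viggo is the subject of the contract file. (o) is not triggered (aggregate throughput is 6,510 units, short of 8,970 units), so (n) stands. (d) remains available.
Exception (e) requires that the agency holds a current Category A Waiver from the Fenwood Board; but the Category A Waiver is not current, so (e) is unavailable.

No — exception (d) applies; the Fenwood Housing Agency is not required to disclose the contract file.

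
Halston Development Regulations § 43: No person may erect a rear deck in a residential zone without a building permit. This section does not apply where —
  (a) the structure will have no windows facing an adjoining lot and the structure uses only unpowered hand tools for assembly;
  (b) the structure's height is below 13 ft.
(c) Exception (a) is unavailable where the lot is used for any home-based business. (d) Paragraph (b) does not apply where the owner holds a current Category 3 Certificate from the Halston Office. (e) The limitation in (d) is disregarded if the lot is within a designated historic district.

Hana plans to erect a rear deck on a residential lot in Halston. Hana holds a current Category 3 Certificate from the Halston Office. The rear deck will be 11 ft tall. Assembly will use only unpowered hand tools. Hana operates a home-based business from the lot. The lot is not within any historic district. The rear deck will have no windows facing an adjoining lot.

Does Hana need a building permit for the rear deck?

Exception (a) is satisfied on its face — no windows face an adjoining lot; assembly uses only hand tools. But applying paragraph (c): (c) operates — a home-based business operates on the lot. So (a) is unavailable.
Exception (b) is satisfied on its face — the structure's height is 11 ft, below the 13 ft limit. Turning to paragraphs (d)–(e): (d) operates against (b): a current Category 3 Certificate is held. (e) is not triggered (the lot is not in a historic district), so (d) stands. So (b) is unavailable.
Every exception is unavailable, so the rule governs.

Yes — Hana must obtain a building permit.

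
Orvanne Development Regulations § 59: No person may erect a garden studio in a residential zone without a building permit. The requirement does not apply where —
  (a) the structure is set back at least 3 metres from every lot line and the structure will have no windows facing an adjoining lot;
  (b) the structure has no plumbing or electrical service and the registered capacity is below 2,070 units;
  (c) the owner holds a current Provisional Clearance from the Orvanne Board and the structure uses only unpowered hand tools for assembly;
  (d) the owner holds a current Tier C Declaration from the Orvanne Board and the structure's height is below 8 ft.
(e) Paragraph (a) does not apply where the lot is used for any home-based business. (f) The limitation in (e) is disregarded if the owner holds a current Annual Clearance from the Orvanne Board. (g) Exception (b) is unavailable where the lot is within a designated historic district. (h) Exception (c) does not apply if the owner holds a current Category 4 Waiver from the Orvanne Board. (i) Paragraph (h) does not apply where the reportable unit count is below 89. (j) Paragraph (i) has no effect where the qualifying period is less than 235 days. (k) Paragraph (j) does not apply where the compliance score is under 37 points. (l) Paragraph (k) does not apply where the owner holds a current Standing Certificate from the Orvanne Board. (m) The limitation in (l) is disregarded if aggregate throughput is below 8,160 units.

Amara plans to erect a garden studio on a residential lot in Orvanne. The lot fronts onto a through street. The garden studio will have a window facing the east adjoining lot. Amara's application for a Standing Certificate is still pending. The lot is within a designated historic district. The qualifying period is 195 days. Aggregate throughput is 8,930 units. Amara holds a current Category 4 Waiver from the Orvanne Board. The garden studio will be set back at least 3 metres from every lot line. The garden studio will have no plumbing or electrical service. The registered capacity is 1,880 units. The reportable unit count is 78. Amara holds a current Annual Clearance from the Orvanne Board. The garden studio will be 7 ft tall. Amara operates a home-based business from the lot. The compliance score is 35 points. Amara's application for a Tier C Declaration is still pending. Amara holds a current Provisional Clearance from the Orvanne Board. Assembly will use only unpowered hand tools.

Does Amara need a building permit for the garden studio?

No — exception (c) applies; Amara does not need a building permit.

Exception (a) does not apply: a window faces an adjoining lot.
Exception (b): there is no plumbing or electrical service; the registered capacity is 1,880 units, below the 2,070 units limit — every condition holds. But applying paragraph (g): (g) operates against (b): the lot is in a historic district. (b) is therefore removed.
Exception (c) is satisfied on its face — a current Provisional Clearance is held; assembly uses only hand tools. As to paragraphs (h)–(m): (h) would limit (c) — a current Category 4 Waiver is held — but (i) sets (h) aside: (i) operates against (h): the reportable unit count is 78, below the 89 limit. (j) is engaged (the qualifying period is 195 days, less than the 235 days limit), but is displaced by (k): (k) is engaged — the compliance score is 35 points, under the 37 points limit. (l) does not operate here (no current Standing Certificate is held), so (k) stands. So (c) applies.
Exception (d) fails — there is no Tier C Declaration in force.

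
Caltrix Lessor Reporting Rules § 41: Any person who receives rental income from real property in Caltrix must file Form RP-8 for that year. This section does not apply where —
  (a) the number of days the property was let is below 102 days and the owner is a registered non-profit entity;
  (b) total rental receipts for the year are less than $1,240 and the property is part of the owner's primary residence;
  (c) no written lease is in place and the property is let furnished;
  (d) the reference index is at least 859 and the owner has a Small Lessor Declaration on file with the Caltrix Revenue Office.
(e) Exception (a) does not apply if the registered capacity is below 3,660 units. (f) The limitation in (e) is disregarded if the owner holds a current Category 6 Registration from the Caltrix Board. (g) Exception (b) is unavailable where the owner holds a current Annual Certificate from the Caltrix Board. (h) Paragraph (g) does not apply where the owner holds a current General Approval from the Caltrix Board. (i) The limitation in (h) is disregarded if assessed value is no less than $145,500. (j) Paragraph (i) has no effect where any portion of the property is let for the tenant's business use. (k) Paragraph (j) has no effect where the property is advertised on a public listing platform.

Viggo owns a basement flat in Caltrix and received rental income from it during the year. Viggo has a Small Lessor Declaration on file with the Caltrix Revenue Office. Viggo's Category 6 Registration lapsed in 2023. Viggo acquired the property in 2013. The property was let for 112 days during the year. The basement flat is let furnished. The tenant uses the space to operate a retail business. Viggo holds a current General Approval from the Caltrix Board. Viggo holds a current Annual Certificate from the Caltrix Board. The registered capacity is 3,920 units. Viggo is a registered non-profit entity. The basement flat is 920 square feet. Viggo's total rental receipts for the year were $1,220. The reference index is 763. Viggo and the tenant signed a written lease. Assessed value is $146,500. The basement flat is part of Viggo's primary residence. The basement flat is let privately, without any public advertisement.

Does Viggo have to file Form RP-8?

No — exception (b) applies; Viggo is not required to file Form RP-8.

Exception (a) requires that the number of days the property was let is below 102 days; but the number of days the property was let is 112 days, not below 102 days, so (a) is unavailable.
Exception (b): total rental receipts for the year are $1,220, less than the $1,240 limit; the basement flat is part of the primary residence — every condition holds. Under paragraphs (g)–(k): (g) is engaged (a current Annual Certificate is held), but is overridden by (h): (h) operates — a current General Approval is held. (i) applies (assessed value is $146,500, meeting the $145,500 threshold), but yields to (j): (j) operates — the space is let for business use. (k), which would lift (j), is inapplicable — the property is let privately without advertisement. (b) remains available.
Exception (c) does not apply: a written lease is in place.
Exception (d) does not apply: the reference index is 763, short of 859.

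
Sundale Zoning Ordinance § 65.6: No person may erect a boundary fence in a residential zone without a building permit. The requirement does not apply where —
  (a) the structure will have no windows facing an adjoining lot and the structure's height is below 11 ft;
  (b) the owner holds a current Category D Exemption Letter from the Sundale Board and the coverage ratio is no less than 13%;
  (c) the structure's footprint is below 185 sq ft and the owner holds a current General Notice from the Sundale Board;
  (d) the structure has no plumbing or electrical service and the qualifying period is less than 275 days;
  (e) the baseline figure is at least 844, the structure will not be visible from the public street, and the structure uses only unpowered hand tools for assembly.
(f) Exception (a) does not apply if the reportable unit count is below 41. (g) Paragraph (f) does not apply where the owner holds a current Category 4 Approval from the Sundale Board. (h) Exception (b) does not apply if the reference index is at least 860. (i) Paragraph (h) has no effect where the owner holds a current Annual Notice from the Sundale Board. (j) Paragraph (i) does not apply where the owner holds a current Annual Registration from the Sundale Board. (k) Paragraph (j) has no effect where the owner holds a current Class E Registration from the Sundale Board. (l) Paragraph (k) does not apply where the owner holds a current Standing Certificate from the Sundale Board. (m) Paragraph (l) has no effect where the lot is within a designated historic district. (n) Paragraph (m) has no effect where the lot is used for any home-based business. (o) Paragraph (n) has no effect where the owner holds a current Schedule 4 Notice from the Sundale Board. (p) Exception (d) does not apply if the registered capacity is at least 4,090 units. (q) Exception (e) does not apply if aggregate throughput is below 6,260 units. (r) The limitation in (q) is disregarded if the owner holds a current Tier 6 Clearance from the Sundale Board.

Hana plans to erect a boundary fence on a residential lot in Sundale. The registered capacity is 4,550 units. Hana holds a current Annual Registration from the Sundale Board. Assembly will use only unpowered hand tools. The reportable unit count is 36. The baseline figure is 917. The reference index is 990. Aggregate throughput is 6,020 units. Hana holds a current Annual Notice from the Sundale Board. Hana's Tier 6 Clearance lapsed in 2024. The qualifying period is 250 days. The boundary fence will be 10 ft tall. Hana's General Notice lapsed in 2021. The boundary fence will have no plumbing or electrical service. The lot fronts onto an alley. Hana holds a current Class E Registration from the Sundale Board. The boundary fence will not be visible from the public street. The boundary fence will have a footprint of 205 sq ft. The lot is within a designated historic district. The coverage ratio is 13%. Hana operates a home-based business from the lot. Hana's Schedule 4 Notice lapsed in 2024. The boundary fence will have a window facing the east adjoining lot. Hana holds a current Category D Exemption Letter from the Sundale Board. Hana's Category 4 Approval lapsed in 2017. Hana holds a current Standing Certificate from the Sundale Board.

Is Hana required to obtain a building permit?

Exception (a) fails — a window faces an adjoining lot.
Exception (b) is satisfied on its face — a current Category D Exemption Letter is held; the coverage ratio is 13%, meeting the 13% threshold. But: (h) operates against (b): the reference index is 990, meeting the 860 threshold. (i) operates (a current Annual Notice is held), but is set aside by (j): (j) applies — a current Annual Registration is held. (k) would limit (j) — a current Class E Registration is held — but (l) sets (k) aside: (l) operates against (k): a current Standing Certificate is held. (m) applies (the lot is in a historic district), but is displaced by (n): (n) operates against (m): a home-based business operates on the lot. (o) is not engaged (no current Schedule 4 Notice is held), so (n) stands. So (b) is unavailable.
Exception (c) fails — the structure's footprint is 205 sq ft, not below 185 sq ft.
Exception (d)'s conditions are all satisfied: there is no plumbing or electrical service; the qualifying period is 250 days, less than the 275 days limit. But applying paragraph (p): (p) operates — the registered capacity is 4,550 units, meeting the 4,090 units threshold. Exception (d) does not apply.
Exception (e)'s conditions are all satisfied: the baseline figure is 917, meeting the 844 threshold; the structure will not be visible from the street; assembly uses only hand tools. However, paragraphs (q)–(r) must be considered: (q) operates against (e): aggregate throughput is 6,020 units, below the 6,260 units limit. (r) is inapplicable (no current Tier 6 Clearance is held), so (q) stands. (e) is therefore removed.
Every exception is unavailable, so the rule governs.

Yes — Hana must obtain a building permit.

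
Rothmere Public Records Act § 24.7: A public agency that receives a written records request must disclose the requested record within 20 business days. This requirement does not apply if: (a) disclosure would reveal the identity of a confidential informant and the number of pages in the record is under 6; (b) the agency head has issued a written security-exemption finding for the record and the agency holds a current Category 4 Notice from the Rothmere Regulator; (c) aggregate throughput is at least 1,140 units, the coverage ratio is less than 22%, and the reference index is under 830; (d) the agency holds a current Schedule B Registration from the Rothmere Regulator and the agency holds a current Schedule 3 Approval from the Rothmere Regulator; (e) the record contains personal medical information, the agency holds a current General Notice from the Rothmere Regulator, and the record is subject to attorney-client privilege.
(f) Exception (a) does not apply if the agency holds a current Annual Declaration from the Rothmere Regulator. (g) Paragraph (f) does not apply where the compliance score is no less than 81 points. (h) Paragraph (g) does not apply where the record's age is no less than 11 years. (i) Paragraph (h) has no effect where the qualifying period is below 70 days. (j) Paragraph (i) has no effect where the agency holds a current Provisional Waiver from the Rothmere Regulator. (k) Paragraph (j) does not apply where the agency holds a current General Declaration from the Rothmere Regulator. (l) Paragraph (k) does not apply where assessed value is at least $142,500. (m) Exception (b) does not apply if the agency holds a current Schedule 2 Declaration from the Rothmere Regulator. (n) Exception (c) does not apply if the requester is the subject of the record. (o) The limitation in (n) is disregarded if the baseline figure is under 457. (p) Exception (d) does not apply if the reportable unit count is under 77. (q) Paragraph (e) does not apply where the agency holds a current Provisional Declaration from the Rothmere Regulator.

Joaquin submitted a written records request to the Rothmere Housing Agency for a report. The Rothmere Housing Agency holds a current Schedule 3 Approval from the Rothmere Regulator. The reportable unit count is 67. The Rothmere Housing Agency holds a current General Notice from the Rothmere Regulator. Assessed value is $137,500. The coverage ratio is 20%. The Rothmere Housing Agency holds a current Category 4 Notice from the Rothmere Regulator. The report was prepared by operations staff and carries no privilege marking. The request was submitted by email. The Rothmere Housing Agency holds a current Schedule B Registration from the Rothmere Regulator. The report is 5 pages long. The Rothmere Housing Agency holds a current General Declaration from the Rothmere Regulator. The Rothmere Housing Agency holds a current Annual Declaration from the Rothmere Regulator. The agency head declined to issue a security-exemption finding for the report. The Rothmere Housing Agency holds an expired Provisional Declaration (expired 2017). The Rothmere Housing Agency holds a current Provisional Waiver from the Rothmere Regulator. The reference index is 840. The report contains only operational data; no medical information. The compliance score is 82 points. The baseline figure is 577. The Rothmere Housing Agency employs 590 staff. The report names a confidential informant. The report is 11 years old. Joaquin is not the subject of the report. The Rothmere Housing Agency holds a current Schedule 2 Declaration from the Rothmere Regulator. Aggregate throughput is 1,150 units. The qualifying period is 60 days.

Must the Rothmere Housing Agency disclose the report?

Exception (a) is satisfied on its face — the report names a confidential informant; the number of pages in the record is 5, under the 6 limit. Applying paragraphs (f)–(l): (f) would limit (a) — a current Annual Declaration is held — but (g) sets (f) aside: (g) is triggered — the compliance score is 82 points, meeting the 81 points threshold. (h) applies (the record's age is 11 years, meeting the 11 years threshold), but is set aside by (i): (i) operates — the qualifying period is 60 days, below the 70 days limit. (j) operates (a current Provisional Waiver is held), but is overridden by (k): (k) operates against (j): a current General Declaration is held. (l), which would lift (k), does not operate here — assessed value is $137,500, short of $142,500. (a) remains available.
Exception (b) requires that the agency head has issued a written security-exemption finding for the record; but the agency head declined to issue a security-exemption finding, so (b) is unavailable.
Exception (c) fails — the reference index is 840, not under 830.
Exception (d)'s conditions are all satisfied: a current Schedule B Registration is held; a current Schedule 3 Approval is held. But applying paragraph (p): (p) applies — the reportable unit count is 67, under the 77 limit. (d) is therefore removed.
Exception (e) fails — the report contains only operational data.

No — exception (a) applies; the Rothmere Housing Agency is not required to disclose the report.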